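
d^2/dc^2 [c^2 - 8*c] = 2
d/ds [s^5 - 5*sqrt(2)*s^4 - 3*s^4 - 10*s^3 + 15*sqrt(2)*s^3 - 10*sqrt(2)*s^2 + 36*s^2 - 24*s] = 5*s^4 - 20*sqrt(2)*s^3 - 12*s^3 - 30*s^2 + 45*sqrt(2)*s^2 - 20*sqrt(2)*s + 72*s - 24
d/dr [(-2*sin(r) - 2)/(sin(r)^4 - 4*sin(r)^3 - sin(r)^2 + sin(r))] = 2*(-(1 - cos(2*r))^2/4 - 5*sin(r) + sin(3*r) + 9*cos(2*r)/2 + cos(4*r)/2 - 4)*cos(r)/((-sin(r)*cos(r)^2 + 4*cos(r)^2 - 3)^2*sin(r)^2)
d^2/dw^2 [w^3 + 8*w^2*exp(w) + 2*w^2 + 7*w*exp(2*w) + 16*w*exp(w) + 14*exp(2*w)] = 8*w^2*exp(w) + 28*w*exp(2*w) + 48*w*exp(w) + 6*w + 84*exp(2*w) + 48*exp(w) + 4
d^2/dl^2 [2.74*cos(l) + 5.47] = -2.74*cos(l)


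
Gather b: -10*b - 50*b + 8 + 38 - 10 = 36 - 60*b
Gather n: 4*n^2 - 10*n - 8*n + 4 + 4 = 4*n^2 - 18*n + 8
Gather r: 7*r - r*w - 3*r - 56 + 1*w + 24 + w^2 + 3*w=r*(4 - w) + w^2 + 4*w - 32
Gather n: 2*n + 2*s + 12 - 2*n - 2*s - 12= 0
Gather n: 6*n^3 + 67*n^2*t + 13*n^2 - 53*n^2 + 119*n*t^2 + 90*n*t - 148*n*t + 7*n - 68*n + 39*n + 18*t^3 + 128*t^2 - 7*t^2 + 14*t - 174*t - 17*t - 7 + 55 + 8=6*n^3 + n^2*(67*t - 40) + n*(119*t^2 - 58*t - 22) + 18*t^3 + 121*t^2 - 177*t + 56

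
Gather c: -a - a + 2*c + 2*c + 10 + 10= -2*a + 4*c + 20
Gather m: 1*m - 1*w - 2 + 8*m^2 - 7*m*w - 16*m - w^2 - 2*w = 8*m^2 + m*(-7*w - 15) - w^2 - 3*w - 2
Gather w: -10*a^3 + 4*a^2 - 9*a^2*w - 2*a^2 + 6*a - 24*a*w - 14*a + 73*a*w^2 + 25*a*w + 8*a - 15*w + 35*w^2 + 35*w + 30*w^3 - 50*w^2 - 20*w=-10*a^3 + 2*a^2 + 30*w^3 + w^2*(73*a - 15) + w*(-9*a^2 + a)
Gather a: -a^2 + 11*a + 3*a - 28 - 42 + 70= -a^2 + 14*a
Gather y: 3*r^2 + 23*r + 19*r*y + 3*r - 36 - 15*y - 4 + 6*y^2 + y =3*r^2 + 26*r + 6*y^2 + y*(19*r - 14) - 40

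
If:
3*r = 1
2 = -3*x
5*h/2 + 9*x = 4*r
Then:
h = 44/15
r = 1/3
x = -2/3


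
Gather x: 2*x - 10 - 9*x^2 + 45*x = -9*x^2 + 47*x - 10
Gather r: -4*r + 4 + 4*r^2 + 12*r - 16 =4*r^2 + 8*r - 12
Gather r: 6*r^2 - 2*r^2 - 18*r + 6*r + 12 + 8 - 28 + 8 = 4*r^2 - 12*r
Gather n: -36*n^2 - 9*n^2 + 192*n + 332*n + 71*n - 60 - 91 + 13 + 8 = -45*n^2 + 595*n - 130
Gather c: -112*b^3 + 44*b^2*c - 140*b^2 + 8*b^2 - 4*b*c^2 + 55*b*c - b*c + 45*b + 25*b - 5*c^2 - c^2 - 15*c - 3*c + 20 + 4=-112*b^3 - 132*b^2 + 70*b + c^2*(-4*b - 6) + c*(44*b^2 + 54*b - 18) + 24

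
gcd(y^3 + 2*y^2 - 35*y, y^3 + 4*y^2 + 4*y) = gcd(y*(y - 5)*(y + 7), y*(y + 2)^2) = y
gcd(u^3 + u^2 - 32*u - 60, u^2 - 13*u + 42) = u - 6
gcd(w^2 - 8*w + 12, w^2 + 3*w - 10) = w - 2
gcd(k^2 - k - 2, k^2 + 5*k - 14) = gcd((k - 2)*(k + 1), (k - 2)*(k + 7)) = k - 2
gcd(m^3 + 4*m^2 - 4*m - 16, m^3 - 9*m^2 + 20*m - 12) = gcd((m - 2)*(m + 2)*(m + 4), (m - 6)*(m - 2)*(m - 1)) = m - 2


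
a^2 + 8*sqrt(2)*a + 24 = (a + 2*sqrt(2))*(a + 6*sqrt(2))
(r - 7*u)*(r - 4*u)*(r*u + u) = r^3*u - 11*r^2*u^2 + r^2*u + 28*r*u^3 - 11*r*u^2 + 28*u^3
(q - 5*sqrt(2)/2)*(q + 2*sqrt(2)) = q^2 - sqrt(2)*q/2 - 10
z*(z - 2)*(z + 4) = z^3 + 2*z^2 - 8*z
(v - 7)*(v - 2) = v^2 - 9*v + 14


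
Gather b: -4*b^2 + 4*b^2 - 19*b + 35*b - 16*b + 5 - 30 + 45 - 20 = 0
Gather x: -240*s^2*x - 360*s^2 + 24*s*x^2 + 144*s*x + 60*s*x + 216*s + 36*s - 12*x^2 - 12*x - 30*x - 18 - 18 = -360*s^2 + 252*s + x^2*(24*s - 12) + x*(-240*s^2 + 204*s - 42) - 36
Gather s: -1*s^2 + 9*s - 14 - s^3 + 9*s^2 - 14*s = -s^3 + 8*s^2 - 5*s - 14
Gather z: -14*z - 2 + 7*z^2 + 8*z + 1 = 7*z^2 - 6*z - 1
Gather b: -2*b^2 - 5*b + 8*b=-2*b^2 + 3*b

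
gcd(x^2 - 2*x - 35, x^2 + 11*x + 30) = x + 5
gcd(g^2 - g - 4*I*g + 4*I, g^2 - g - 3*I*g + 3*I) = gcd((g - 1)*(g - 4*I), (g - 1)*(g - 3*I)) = g - 1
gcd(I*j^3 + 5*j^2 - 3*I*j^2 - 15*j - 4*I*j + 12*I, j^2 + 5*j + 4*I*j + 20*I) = 1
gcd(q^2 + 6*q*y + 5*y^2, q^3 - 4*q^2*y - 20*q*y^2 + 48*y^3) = 1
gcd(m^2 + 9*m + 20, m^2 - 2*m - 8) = 1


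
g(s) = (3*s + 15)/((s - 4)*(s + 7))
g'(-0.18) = -0.15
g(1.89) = -1.10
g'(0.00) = -0.16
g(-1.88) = -0.31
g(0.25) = -0.58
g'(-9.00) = -0.15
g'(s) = 3/((s - 4)*(s + 7)) - (3*s + 15)/((s - 4)*(s + 7)^2) - (3*s + 15)/((s - 4)^2*(s + 7))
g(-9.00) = -0.46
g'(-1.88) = -0.09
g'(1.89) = -0.56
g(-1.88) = -0.31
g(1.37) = -0.87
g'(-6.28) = -1.08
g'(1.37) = -0.36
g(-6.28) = 0.52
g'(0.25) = -0.18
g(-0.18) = -0.51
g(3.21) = -3.05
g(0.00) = -0.54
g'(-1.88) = -0.09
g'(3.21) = -3.94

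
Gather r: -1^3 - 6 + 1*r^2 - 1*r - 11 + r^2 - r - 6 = 2*r^2 - 2*r - 24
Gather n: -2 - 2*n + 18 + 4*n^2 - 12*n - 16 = 4*n^2 - 14*n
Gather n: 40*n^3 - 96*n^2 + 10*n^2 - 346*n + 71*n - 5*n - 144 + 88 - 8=40*n^3 - 86*n^2 - 280*n - 64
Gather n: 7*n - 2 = 7*n - 2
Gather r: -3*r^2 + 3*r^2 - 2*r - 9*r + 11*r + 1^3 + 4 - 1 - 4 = 0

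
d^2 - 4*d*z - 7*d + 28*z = (d - 7)*(d - 4*z)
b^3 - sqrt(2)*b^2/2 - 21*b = b*(b - 7*sqrt(2)/2)*(b + 3*sqrt(2))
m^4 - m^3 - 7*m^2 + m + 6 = (m - 3)*(m - 1)*(m + 1)*(m + 2)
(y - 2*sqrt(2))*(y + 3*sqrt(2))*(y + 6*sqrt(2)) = y^3 + 7*sqrt(2)*y^2 - 72*sqrt(2)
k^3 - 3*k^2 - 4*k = k*(k - 4)*(k + 1)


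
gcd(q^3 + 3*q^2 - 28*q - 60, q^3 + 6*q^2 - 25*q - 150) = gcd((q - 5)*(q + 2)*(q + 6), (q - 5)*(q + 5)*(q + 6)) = q^2 + q - 30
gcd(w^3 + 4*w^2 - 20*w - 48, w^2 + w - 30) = w + 6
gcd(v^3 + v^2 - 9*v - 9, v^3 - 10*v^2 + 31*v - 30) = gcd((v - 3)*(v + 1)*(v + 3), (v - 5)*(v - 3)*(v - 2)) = v - 3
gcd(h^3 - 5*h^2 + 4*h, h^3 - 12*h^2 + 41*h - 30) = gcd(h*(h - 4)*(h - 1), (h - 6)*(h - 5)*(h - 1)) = h - 1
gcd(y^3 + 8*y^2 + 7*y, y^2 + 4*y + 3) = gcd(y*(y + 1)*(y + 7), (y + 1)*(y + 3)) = y + 1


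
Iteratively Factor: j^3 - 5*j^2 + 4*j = (j - 1)*(j^2 - 4*j) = (j - 4)*(j - 1)*(j)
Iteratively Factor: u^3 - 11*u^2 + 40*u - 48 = (u - 3)*(u^2 - 8*u + 16) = (u - 4)*(u - 3)*(u - 4)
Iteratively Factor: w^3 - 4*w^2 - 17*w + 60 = (w - 5)*(w^2 + w - 12) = (w - 5)*(w - 3)*(w + 4)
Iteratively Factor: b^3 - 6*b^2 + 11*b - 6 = (b - 1)*(b^2 - 5*b + 6) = (b - 2)*(b - 1)*(b - 3)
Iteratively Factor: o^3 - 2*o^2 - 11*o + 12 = (o + 3)*(o^2 - 5*o + 4) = (o - 4)*(o + 3)*(o - 1)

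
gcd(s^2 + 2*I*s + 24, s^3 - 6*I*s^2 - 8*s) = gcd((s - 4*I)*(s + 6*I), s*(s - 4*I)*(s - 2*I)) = s - 4*I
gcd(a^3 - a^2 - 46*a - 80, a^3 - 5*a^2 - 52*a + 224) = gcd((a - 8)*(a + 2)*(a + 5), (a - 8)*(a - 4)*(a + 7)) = a - 8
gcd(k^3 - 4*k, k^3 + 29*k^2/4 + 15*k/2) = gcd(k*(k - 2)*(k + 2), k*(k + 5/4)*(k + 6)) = k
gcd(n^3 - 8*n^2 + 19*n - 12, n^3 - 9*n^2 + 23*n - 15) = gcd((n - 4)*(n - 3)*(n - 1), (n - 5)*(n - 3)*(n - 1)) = n^2 - 4*n + 3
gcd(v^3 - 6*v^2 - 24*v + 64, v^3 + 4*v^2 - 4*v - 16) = v^2 + 2*v - 8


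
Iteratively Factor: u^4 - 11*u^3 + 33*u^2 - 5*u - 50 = (u - 2)*(u^3 - 9*u^2 + 15*u + 25) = (u - 5)*(u - 2)*(u^2 - 4*u - 5) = (u - 5)^2*(u - 2)*(u + 1)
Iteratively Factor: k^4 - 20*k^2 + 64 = (k + 2)*(k^3 - 2*k^2 - 16*k + 32) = (k + 2)*(k + 4)*(k^2 - 6*k + 8) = (k - 2)*(k + 2)*(k + 4)*(k - 4)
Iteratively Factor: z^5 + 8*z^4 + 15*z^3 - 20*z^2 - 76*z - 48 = (z - 2)*(z^4 + 10*z^3 + 35*z^2 + 50*z + 24) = (z - 2)*(z + 1)*(z^3 + 9*z^2 + 26*z + 24) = (z - 2)*(z + 1)*(z + 3)*(z^2 + 6*z + 8) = (z - 2)*(z + 1)*(z + 3)*(z + 4)*(z + 2)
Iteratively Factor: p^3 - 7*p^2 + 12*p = (p)*(p^2 - 7*p + 12) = p*(p - 3)*(p - 4)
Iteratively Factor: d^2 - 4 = (d + 2)*(d - 2)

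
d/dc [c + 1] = 1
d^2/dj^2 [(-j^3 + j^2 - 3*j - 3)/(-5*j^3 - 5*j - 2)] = 2*(-25*j^6 + 150*j^5 + 465*j^4 + 20*j^3 + 75*j^2 - 78*j + 41)/(125*j^9 + 375*j^7 + 150*j^6 + 375*j^5 + 300*j^4 + 185*j^3 + 150*j^2 + 60*j + 8)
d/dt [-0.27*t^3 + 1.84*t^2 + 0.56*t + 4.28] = -0.81*t^2 + 3.68*t + 0.56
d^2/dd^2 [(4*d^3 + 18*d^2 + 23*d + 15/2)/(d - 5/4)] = 16*(32*d^3 - 120*d^2 + 150*d + 515)/(64*d^3 - 240*d^2 + 300*d - 125)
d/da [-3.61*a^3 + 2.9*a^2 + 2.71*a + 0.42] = -10.83*a^2 + 5.8*a + 2.71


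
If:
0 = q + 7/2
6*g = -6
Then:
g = -1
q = -7/2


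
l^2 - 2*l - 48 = (l - 8)*(l + 6)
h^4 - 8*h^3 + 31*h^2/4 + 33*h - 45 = (h - 6)*(h - 5/2)*(h - 3/2)*(h + 2)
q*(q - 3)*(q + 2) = q^3 - q^2 - 6*q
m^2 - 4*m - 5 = (m - 5)*(m + 1)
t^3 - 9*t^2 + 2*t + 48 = (t - 8)*(t - 3)*(t + 2)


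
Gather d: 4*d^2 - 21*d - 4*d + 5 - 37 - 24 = 4*d^2 - 25*d - 56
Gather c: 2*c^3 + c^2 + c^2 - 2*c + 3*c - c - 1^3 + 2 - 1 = 2*c^3 + 2*c^2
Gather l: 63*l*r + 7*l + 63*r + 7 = l*(63*r + 7) + 63*r + 7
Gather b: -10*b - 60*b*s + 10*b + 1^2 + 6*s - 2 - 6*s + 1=-60*b*s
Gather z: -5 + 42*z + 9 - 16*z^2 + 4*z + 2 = -16*z^2 + 46*z + 6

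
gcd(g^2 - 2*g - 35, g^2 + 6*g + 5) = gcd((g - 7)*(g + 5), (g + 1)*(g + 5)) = g + 5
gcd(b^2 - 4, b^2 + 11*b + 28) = 1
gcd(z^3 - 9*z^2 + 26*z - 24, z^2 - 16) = z - 4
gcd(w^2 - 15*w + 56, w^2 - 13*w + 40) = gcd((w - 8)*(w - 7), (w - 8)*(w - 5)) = w - 8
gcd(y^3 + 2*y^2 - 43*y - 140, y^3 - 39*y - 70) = y^2 - 2*y - 35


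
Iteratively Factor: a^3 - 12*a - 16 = (a + 2)*(a^2 - 2*a - 8) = (a - 4)*(a + 2)*(a + 2)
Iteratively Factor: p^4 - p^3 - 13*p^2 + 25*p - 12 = (p - 3)*(p^3 + 2*p^2 - 7*p + 4) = (p - 3)*(p - 1)*(p^2 + 3*p - 4) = (p - 3)*(p - 1)*(p + 4)*(p - 1)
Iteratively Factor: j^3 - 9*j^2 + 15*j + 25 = (j - 5)*(j^2 - 4*j - 5) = (j - 5)^2*(j + 1)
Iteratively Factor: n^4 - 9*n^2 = (n + 3)*(n^3 - 3*n^2) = (n - 3)*(n + 3)*(n^2) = n*(n - 3)*(n + 3)*(n)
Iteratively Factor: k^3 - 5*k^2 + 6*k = (k - 3)*(k^2 - 2*k) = k*(k - 3)*(k - 2)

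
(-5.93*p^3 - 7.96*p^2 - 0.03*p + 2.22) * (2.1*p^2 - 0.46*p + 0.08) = -12.453*p^5 - 13.9882*p^4 + 3.1242*p^3 + 4.039*p^2 - 1.0236*p + 0.1776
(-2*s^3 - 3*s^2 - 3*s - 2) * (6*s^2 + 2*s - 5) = -12*s^5 - 22*s^4 - 14*s^3 - 3*s^2 + 11*s + 10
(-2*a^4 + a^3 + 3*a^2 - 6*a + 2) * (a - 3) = -2*a^5 + 7*a^4 - 15*a^2 + 20*a - 6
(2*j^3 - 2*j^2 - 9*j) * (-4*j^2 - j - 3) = -8*j^5 + 6*j^4 + 32*j^3 + 15*j^2 + 27*j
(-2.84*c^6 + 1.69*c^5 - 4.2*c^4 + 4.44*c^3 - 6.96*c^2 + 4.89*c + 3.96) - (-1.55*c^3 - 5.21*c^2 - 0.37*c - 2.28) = -2.84*c^6 + 1.69*c^5 - 4.2*c^4 + 5.99*c^3 - 1.75*c^2 + 5.26*c + 6.24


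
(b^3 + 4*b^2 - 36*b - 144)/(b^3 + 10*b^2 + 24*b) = (b - 6)/b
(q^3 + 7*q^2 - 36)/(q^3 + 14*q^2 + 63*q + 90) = (q - 2)/(q + 5)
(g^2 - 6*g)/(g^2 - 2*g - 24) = g/(g + 4)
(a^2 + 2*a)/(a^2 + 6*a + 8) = a/(a + 4)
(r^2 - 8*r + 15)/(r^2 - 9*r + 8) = (r^2 - 8*r + 15)/(r^2 - 9*r + 8)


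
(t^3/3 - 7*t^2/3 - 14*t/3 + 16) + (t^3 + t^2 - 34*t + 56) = 4*t^3/3 - 4*t^2/3 - 116*t/3 + 72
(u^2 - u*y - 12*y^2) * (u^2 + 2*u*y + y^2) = u^4 + u^3*y - 13*u^2*y^2 - 25*u*y^3 - 12*y^4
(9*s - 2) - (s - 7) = 8*s + 5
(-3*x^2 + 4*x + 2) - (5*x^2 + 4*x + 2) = -8*x^2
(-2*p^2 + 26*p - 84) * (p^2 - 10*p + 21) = -2*p^4 + 46*p^3 - 386*p^2 + 1386*p - 1764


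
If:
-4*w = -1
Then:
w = 1/4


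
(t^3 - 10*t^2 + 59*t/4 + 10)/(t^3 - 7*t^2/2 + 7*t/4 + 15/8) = 2*(t - 8)/(2*t - 3)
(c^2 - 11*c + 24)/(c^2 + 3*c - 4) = (c^2 - 11*c + 24)/(c^2 + 3*c - 4)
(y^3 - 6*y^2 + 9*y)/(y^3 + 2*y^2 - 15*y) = (y - 3)/(y + 5)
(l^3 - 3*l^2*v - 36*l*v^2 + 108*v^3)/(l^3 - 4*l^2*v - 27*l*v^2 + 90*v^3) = (l + 6*v)/(l + 5*v)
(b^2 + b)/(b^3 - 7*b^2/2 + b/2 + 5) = 2*b/(2*b^2 - 9*b + 10)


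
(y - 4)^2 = y^2 - 8*y + 16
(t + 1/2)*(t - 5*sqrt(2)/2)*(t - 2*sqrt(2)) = t^3 - 9*sqrt(2)*t^2/2 + t^2/2 - 9*sqrt(2)*t/4 + 10*t + 5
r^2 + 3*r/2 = r*(r + 3/2)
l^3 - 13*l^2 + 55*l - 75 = (l - 5)^2*(l - 3)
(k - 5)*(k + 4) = k^2 - k - 20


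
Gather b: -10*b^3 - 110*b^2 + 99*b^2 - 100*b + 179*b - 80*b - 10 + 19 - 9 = -10*b^3 - 11*b^2 - b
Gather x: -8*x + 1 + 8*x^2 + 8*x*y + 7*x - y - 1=8*x^2 + x*(8*y - 1) - y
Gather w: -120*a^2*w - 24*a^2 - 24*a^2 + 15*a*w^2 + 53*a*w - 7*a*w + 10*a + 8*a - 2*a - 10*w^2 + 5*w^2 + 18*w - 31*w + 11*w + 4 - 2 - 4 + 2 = -48*a^2 + 16*a + w^2*(15*a - 5) + w*(-120*a^2 + 46*a - 2)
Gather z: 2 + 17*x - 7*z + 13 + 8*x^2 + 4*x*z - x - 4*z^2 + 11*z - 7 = 8*x^2 + 16*x - 4*z^2 + z*(4*x + 4) + 8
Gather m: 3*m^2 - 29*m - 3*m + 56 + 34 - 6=3*m^2 - 32*m + 84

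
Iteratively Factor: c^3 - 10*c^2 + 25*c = (c)*(c^2 - 10*c + 25) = c*(c - 5)*(c - 5)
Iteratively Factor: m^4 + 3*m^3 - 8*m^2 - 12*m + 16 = (m + 2)*(m^3 + m^2 - 10*m + 8) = (m + 2)*(m + 4)*(m^2 - 3*m + 2) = (m - 2)*(m + 2)*(m + 4)*(m - 1)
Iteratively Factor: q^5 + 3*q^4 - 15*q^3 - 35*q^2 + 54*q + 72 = (q + 3)*(q^4 - 15*q^2 + 10*q + 24) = (q + 3)*(q + 4)*(q^3 - 4*q^2 + q + 6) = (q + 1)*(q + 3)*(q + 4)*(q^2 - 5*q + 6) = (q - 2)*(q + 1)*(q + 3)*(q + 4)*(q - 3)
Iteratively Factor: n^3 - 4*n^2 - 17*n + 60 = (n - 5)*(n^2 + n - 12) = (n - 5)*(n + 4)*(n - 3)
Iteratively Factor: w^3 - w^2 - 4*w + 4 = (w - 1)*(w^2 - 4) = (w - 1)*(w + 2)*(w - 2)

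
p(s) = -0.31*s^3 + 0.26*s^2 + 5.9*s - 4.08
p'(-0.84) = 4.81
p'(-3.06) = -4.40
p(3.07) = 7.51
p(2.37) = 7.24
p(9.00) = -155.91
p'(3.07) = -1.27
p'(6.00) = -24.46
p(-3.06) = -10.82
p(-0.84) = -8.67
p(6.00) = -26.28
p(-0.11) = -4.73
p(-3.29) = -9.64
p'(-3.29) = -5.88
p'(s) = -0.93*s^2 + 0.52*s + 5.9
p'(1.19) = 5.20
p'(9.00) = -64.75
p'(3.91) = -6.28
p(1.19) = 2.79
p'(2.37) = 1.91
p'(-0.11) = 5.83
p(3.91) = 4.43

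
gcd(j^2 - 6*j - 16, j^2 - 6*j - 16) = j^2 - 6*j - 16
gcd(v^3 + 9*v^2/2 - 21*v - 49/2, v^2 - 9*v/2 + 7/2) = v - 7/2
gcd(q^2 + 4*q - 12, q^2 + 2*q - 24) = q + 6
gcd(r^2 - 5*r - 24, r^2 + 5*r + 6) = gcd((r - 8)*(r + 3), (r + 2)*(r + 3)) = r + 3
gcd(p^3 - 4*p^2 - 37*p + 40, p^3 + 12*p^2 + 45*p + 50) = p + 5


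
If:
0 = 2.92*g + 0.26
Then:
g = -0.09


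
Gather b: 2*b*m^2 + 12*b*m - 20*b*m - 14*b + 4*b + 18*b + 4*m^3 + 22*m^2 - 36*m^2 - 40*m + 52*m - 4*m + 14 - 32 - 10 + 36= b*(2*m^2 - 8*m + 8) + 4*m^3 - 14*m^2 + 8*m + 8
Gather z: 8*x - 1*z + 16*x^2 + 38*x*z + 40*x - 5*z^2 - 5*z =16*x^2 + 48*x - 5*z^2 + z*(38*x - 6)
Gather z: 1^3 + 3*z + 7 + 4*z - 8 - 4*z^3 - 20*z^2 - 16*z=-4*z^3 - 20*z^2 - 9*z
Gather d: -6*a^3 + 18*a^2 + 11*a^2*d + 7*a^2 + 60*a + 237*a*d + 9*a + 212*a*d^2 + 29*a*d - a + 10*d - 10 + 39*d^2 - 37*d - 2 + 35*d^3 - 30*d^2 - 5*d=-6*a^3 + 25*a^2 + 68*a + 35*d^3 + d^2*(212*a + 9) + d*(11*a^2 + 266*a - 32) - 12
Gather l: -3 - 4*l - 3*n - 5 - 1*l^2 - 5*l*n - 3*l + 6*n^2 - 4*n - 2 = -l^2 + l*(-5*n - 7) + 6*n^2 - 7*n - 10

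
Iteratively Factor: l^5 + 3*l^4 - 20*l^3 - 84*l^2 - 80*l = (l + 2)*(l^4 + l^3 - 22*l^2 - 40*l) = l*(l + 2)*(l^3 + l^2 - 22*l - 40) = l*(l + 2)^2*(l^2 - l - 20) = l*(l - 5)*(l + 2)^2*(l + 4)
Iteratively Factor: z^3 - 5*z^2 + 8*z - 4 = (z - 2)*(z^2 - 3*z + 2) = (z - 2)^2*(z - 1)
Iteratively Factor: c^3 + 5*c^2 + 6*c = (c + 2)*(c^2 + 3*c) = (c + 2)*(c + 3)*(c)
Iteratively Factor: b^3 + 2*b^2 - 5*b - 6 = (b + 3)*(b^2 - b - 2) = (b + 1)*(b + 3)*(b - 2)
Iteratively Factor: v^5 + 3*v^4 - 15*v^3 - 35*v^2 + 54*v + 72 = (v - 2)*(v^4 + 5*v^3 - 5*v^2 - 45*v - 36) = (v - 2)*(v + 1)*(v^3 + 4*v^2 - 9*v - 36) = (v - 2)*(v + 1)*(v + 3)*(v^2 + v - 12) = (v - 3)*(v - 2)*(v + 1)*(v + 3)*(v + 4)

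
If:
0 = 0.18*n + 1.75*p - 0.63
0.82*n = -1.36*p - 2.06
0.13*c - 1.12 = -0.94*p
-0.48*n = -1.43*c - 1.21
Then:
No Solution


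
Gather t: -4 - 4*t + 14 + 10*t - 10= 6*t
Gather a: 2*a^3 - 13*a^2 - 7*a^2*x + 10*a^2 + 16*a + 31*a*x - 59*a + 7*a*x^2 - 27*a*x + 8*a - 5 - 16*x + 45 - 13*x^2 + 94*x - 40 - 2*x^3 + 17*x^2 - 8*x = 2*a^3 + a^2*(-7*x - 3) + a*(7*x^2 + 4*x - 35) - 2*x^3 + 4*x^2 + 70*x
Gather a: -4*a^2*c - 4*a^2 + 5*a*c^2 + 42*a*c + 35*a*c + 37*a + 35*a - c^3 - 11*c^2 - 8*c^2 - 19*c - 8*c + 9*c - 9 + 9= a^2*(-4*c - 4) + a*(5*c^2 + 77*c + 72) - c^3 - 19*c^2 - 18*c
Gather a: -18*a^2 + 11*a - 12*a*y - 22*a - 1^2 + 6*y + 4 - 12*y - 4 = -18*a^2 + a*(-12*y - 11) - 6*y - 1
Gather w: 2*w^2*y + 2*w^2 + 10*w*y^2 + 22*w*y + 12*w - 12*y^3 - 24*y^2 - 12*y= w^2*(2*y + 2) + w*(10*y^2 + 22*y + 12) - 12*y^3 - 24*y^2 - 12*y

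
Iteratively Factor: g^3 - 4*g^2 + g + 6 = (g + 1)*(g^2 - 5*g + 6) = (g - 3)*(g + 1)*(g - 2)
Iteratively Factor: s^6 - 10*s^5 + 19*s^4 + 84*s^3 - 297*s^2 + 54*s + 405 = (s - 5)*(s^5 - 5*s^4 - 6*s^3 + 54*s^2 - 27*s - 81) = (s - 5)*(s + 3)*(s^4 - 8*s^3 + 18*s^2 - 27) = (s - 5)*(s + 1)*(s + 3)*(s^3 - 9*s^2 + 27*s - 27) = (s - 5)*(s - 3)*(s + 1)*(s + 3)*(s^2 - 6*s + 9) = (s - 5)*(s - 3)^2*(s + 1)*(s + 3)*(s - 3)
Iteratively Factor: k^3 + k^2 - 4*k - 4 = (k + 2)*(k^2 - k - 2) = (k - 2)*(k + 2)*(k + 1)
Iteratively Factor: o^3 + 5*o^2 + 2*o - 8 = (o + 2)*(o^2 + 3*o - 4) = (o + 2)*(o + 4)*(o - 1)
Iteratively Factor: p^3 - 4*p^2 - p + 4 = (p + 1)*(p^2 - 5*p + 4) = (p - 1)*(p + 1)*(p - 4)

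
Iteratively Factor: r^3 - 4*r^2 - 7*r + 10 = (r - 1)*(r^2 - 3*r - 10) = (r - 1)*(r + 2)*(r - 5)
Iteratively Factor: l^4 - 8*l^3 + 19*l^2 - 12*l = (l)*(l^3 - 8*l^2 + 19*l - 12) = l*(l - 1)*(l^2 - 7*l + 12) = l*(l - 4)*(l - 1)*(l - 3)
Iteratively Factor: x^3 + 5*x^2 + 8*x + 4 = (x + 1)*(x^2 + 4*x + 4) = (x + 1)*(x + 2)*(x + 2)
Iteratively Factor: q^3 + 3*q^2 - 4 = (q + 2)*(q^2 + q - 2) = (q - 1)*(q + 2)*(q + 2)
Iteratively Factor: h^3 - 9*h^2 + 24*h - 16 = (h - 4)*(h^2 - 5*h + 4) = (h - 4)^2*(h - 1)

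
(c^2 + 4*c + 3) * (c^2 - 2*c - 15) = c^4 + 2*c^3 - 20*c^2 - 66*c - 45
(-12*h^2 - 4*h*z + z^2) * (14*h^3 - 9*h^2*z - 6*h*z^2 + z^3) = -168*h^5 + 52*h^4*z + 122*h^3*z^2 + 3*h^2*z^3 - 10*h*z^4 + z^5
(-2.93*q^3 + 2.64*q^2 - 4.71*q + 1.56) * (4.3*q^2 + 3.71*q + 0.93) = -12.599*q^5 + 0.4817*q^4 - 13.1835*q^3 - 8.3109*q^2 + 1.4073*q + 1.4508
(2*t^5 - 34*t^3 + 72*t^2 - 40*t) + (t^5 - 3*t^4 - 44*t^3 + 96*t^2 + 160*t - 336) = 3*t^5 - 3*t^4 - 78*t^3 + 168*t^2 + 120*t - 336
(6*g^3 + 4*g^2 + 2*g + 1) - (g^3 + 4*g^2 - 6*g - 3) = 5*g^3 + 8*g + 4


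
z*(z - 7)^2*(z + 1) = z^4 - 13*z^3 + 35*z^2 + 49*z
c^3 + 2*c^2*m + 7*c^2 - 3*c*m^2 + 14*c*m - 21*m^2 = (c + 7)*(c - m)*(c + 3*m)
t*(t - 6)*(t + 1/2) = t^3 - 11*t^2/2 - 3*t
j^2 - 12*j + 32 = (j - 8)*(j - 4)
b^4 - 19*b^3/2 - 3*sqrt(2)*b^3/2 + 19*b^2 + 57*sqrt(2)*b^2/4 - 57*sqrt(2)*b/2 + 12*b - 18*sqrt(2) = (b - 6)*(b - 4)*(b + 1/2)*(b - 3*sqrt(2)/2)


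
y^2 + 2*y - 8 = (y - 2)*(y + 4)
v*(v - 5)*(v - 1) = v^3 - 6*v^2 + 5*v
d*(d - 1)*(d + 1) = d^3 - d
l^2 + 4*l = l*(l + 4)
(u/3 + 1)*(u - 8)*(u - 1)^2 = u^4/3 - 7*u^3/3 - 13*u^2/3 + 43*u/3 - 8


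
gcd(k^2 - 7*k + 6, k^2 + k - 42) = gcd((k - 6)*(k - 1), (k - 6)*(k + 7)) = k - 6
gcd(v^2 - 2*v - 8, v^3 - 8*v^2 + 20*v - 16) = v - 4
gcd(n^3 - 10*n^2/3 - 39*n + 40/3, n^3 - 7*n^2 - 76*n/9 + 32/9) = n^2 - 25*n/3 + 8/3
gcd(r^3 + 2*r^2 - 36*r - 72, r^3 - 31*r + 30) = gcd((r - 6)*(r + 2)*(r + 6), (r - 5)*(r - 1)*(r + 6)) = r + 6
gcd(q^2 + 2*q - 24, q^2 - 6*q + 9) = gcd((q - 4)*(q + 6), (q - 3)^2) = 1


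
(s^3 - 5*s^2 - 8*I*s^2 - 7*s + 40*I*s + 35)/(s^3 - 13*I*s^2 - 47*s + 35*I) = (s - 5)/(s - 5*I)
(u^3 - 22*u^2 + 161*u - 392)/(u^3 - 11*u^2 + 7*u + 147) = (u - 8)/(u + 3)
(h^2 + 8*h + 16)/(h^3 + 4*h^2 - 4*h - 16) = (h + 4)/(h^2 - 4)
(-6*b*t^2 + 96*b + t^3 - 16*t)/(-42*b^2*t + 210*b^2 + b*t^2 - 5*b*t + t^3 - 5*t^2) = (t^2 - 16)/(7*b*t - 35*b + t^2 - 5*t)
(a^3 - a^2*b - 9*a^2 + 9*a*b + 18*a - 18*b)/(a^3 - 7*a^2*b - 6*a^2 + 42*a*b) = (a^2 - a*b - 3*a + 3*b)/(a*(a - 7*b))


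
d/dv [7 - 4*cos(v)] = 4*sin(v)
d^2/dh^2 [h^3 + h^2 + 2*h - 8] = 6*h + 2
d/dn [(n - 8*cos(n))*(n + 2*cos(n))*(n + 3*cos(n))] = 3*n^2*sin(n) + 3*n^2 + 34*n*sin(2*n) - 6*n*cos(n) + 144*sin(n)*cos(n)^2 - 34*cos(n)^2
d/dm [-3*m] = -3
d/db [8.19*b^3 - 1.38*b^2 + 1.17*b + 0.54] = 24.57*b^2 - 2.76*b + 1.17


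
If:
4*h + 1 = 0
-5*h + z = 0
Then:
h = -1/4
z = -5/4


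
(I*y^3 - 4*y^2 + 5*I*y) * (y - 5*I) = I*y^4 + y^3 + 25*I*y^2 + 25*y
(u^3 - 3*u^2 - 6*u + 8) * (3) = 3*u^3 - 9*u^2 - 18*u + 24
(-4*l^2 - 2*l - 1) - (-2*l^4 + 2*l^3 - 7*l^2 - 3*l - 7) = 2*l^4 - 2*l^3 + 3*l^2 + l + 6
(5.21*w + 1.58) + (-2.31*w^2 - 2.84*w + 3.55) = -2.31*w^2 + 2.37*w + 5.13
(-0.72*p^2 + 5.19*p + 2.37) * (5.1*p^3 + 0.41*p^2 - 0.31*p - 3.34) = -3.672*p^5 + 26.1738*p^4 + 14.4381*p^3 + 1.7676*p^2 - 18.0693*p - 7.9158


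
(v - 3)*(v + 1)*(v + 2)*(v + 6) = v^4 + 6*v^3 - 7*v^2 - 48*v - 36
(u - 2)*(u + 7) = u^2 + 5*u - 14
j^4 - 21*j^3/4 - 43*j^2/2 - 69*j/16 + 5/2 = (j - 8)*(j - 1/4)*(j + 1/2)*(j + 5/2)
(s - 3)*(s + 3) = s^2 - 9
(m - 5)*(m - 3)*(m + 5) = m^3 - 3*m^2 - 25*m + 75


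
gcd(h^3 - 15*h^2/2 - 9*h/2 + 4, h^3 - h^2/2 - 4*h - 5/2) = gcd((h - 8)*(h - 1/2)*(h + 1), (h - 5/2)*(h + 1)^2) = h + 1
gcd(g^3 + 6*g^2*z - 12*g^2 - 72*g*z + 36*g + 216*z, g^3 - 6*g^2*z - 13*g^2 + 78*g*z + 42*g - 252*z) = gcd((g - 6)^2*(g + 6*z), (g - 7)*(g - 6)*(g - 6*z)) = g - 6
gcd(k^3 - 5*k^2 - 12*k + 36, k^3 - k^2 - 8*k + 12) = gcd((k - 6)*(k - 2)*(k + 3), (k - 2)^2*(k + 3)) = k^2 + k - 6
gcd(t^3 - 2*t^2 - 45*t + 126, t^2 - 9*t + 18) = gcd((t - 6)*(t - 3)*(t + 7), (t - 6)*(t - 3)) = t^2 - 9*t + 18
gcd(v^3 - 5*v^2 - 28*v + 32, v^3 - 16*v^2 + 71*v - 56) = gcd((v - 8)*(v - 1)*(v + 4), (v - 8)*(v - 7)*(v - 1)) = v^2 - 9*v + 8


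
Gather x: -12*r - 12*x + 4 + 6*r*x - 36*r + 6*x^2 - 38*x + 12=-48*r + 6*x^2 + x*(6*r - 50) + 16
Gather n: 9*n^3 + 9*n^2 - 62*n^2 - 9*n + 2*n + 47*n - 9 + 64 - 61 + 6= 9*n^3 - 53*n^2 + 40*n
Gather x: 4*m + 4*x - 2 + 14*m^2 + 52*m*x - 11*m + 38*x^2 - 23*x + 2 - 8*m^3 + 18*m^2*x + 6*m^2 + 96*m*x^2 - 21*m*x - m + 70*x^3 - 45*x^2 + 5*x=-8*m^3 + 20*m^2 - 8*m + 70*x^3 + x^2*(96*m - 7) + x*(18*m^2 + 31*m - 14)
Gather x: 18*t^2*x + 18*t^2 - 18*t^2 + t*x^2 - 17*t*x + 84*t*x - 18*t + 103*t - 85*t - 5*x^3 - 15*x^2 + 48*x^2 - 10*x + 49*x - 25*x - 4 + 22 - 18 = -5*x^3 + x^2*(t + 33) + x*(18*t^2 + 67*t + 14)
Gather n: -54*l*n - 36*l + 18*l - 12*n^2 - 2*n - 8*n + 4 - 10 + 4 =-18*l - 12*n^2 + n*(-54*l - 10) - 2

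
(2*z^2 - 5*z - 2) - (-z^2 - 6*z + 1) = 3*z^2 + z - 3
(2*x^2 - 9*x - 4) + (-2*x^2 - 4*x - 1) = -13*x - 5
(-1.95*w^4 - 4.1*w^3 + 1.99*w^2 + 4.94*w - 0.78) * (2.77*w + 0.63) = -5.4015*w^5 - 12.5855*w^4 + 2.9293*w^3 + 14.9375*w^2 + 0.9516*w - 0.4914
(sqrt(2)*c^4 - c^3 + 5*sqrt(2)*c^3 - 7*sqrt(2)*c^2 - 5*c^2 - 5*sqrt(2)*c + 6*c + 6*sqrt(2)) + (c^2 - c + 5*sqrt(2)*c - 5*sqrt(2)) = sqrt(2)*c^4 - c^3 + 5*sqrt(2)*c^3 - 7*sqrt(2)*c^2 - 4*c^2 + 5*c + sqrt(2)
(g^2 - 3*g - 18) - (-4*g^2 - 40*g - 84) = 5*g^2 + 37*g + 66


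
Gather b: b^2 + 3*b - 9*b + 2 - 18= b^2 - 6*b - 16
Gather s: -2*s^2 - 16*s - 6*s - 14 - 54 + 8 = -2*s^2 - 22*s - 60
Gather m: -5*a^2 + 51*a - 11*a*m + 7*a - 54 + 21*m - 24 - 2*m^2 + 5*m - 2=-5*a^2 + 58*a - 2*m^2 + m*(26 - 11*a) - 80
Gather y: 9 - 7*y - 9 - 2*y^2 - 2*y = -2*y^2 - 9*y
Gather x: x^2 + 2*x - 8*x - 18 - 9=x^2 - 6*x - 27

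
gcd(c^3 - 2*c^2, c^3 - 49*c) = c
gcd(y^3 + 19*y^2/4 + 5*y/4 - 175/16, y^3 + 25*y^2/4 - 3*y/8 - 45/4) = y - 5/4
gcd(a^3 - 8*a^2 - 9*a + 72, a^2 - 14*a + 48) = a - 8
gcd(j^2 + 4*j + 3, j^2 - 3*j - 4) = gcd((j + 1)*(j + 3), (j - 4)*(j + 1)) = j + 1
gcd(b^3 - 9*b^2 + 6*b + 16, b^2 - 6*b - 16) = b - 8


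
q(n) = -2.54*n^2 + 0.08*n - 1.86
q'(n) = 0.08 - 5.08*n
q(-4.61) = -56.21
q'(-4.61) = 23.50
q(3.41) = -31.12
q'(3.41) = -17.24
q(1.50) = -7.46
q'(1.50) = -7.54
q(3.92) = -40.58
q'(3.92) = -19.83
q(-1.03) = -4.64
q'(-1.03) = 5.31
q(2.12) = -13.11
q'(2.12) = -10.69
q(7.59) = -147.58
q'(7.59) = -38.48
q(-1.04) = -4.69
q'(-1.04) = 5.36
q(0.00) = -1.86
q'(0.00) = 0.08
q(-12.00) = -368.58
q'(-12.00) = 61.04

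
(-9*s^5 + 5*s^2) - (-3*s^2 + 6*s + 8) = -9*s^5 + 8*s^2 - 6*s - 8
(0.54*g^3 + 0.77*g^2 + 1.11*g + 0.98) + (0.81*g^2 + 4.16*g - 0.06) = 0.54*g^3 + 1.58*g^2 + 5.27*g + 0.92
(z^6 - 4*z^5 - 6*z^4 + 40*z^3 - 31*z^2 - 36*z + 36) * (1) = z^6 - 4*z^5 - 6*z^4 + 40*z^3 - 31*z^2 - 36*z + 36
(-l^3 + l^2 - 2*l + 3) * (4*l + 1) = -4*l^4 + 3*l^3 - 7*l^2 + 10*l + 3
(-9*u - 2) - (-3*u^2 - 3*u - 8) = 3*u^2 - 6*u + 6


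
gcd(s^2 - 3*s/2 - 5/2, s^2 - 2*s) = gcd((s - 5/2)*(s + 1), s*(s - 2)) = 1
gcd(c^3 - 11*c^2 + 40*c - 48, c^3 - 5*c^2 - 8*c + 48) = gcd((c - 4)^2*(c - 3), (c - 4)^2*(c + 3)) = c^2 - 8*c + 16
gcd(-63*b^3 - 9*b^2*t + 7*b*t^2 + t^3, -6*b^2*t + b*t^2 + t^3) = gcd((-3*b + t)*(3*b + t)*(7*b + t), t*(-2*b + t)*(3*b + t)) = 3*b + t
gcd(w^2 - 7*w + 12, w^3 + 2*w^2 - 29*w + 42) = w - 3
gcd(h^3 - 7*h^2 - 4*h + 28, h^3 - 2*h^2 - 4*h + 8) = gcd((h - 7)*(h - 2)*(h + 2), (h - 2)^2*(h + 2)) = h^2 - 4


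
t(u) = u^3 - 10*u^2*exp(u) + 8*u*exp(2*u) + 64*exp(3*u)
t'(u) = -10*u^2*exp(u) + 3*u^2 + 16*u*exp(2*u) - 20*u*exp(u) + 192*exp(3*u) + 8*exp(2*u)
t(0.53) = 321.45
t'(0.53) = 967.15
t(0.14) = 98.66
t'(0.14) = 302.38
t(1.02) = 1399.93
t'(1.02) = 4199.62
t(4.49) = 45570389.82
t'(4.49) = 136517130.93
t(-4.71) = -106.49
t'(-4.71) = 65.40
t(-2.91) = -29.31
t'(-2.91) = 23.88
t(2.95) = 453338.76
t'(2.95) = 1356468.91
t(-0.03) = 58.26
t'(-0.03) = 183.13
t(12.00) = 275921361736731787.86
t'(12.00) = 827761754597115834.72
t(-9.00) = -729.10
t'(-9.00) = 242.92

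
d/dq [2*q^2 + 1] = 4*q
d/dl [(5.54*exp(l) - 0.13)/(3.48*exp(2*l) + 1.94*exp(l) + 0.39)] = (-19.2792*exp(2*l) + 0.9048*exp(l) + 2.4128)*exp(l)/(12.1104*exp(4*l) + 13.5024*exp(3*l) + 6.478*exp(2*l) + 1.5132*exp(l) + 0.1521)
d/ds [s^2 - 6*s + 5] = 2*s - 6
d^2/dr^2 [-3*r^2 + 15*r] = -6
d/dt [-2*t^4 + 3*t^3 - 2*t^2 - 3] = t*(-8*t^2 + 9*t - 4)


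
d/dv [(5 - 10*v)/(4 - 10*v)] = 5/(2*(5*v - 2)^2)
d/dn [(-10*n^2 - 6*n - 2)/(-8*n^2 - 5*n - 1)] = 2*(n^2 - 6*n - 2)/(64*n^4 + 80*n^3 + 41*n^2 + 10*n + 1)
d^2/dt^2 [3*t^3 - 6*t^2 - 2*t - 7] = 18*t - 12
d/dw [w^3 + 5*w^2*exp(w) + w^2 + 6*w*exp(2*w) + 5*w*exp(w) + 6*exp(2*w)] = 5*w^2*exp(w) + 3*w^2 + 12*w*exp(2*w) + 15*w*exp(w) + 2*w + 18*exp(2*w) + 5*exp(w)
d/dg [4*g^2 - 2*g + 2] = 8*g - 2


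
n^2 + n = n*(n + 1)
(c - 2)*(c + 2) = c^2 - 4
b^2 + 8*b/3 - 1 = (b - 1/3)*(b + 3)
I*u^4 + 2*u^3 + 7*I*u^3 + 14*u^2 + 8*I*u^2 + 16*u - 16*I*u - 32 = (u + 4)^2*(u - 2*I)*(I*u - I)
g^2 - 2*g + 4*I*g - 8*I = (g - 2)*(g + 4*I)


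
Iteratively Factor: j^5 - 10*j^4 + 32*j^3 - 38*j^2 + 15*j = (j - 1)*(j^4 - 9*j^3 + 23*j^2 - 15*j) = j*(j - 1)*(j^3 - 9*j^2 + 23*j - 15) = j*(j - 1)^2*(j^2 - 8*j + 15) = j*(j - 5)*(j - 1)^2*(j - 3)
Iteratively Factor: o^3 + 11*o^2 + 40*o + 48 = (o + 3)*(o^2 + 8*o + 16) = (o + 3)*(o + 4)*(o + 4)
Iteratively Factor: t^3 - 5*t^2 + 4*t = (t - 1)*(t^2 - 4*t) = (t - 4)*(t - 1)*(t)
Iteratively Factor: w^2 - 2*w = (w)*(w - 2)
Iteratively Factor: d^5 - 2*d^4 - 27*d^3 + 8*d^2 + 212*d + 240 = (d - 4)*(d^4 + 2*d^3 - 19*d^2 - 68*d - 60) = (d - 5)*(d - 4)*(d^3 + 7*d^2 + 16*d + 12) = (d - 5)*(d - 4)*(d + 3)*(d^2 + 4*d + 4) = (d - 5)*(d - 4)*(d + 2)*(d + 3)*(d + 2)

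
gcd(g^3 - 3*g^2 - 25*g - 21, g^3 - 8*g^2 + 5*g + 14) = g^2 - 6*g - 7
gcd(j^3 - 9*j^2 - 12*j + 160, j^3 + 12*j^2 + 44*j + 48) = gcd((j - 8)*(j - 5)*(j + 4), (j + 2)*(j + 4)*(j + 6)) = j + 4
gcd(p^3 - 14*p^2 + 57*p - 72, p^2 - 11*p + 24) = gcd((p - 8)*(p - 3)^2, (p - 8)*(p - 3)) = p^2 - 11*p + 24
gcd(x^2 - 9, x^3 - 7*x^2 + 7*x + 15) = x - 3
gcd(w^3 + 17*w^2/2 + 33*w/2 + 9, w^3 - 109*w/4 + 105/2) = w + 6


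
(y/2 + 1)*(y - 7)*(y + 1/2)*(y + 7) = y^4/2 + 5*y^3/4 - 24*y^2 - 245*y/4 - 49/2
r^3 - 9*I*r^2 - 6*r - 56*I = (r - 7*I)*(r - 4*I)*(r + 2*I)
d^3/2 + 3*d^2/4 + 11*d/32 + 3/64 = (d/2 + 1/4)*(d + 1/4)*(d + 3/4)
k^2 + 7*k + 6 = (k + 1)*(k + 6)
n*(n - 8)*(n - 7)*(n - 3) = n^4 - 18*n^3 + 101*n^2 - 168*n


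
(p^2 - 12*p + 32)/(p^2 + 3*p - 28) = (p - 8)/(p + 7)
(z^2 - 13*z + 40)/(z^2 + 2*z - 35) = (z - 8)/(z + 7)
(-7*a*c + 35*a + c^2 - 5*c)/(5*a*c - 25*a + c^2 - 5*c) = (-7*a + c)/(5*a + c)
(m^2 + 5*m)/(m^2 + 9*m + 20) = m/(m + 4)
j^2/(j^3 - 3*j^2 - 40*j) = j/(j^2 - 3*j - 40)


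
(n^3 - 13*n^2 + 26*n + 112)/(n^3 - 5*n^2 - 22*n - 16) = (n - 7)/(n + 1)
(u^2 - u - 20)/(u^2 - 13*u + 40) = (u + 4)/(u - 8)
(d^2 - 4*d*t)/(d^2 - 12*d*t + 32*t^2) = d/(d - 8*t)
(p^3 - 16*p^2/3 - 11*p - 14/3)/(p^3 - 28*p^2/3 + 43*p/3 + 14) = (p + 1)/(p - 3)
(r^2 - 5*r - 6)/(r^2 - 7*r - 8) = (r - 6)/(r - 8)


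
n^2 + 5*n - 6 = (n - 1)*(n + 6)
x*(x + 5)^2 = x^3 + 10*x^2 + 25*x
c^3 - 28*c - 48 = (c - 6)*(c + 2)*(c + 4)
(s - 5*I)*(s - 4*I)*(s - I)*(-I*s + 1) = -I*s^4 - 9*s^3 + 19*I*s^2 - 9*s + 20*I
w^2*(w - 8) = w^3 - 8*w^2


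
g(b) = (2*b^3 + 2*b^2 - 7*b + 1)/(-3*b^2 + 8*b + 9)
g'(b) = (6*b - 8)*(2*b^3 + 2*b^2 - 7*b + 1)/(-3*b^2 + 8*b + 9)^2 + (6*b^2 + 4*b - 7)/(-3*b^2 + 8*b + 9) = (-6*b^4 + 32*b^3 + 49*b^2 + 42*b - 71)/(9*b^4 - 48*b^3 + 10*b^2 + 144*b + 81)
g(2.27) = 1.61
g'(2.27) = 3.59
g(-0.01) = 0.12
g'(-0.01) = -0.90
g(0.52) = -0.15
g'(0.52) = -0.21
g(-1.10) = -2.47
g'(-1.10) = -9.29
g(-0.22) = 0.37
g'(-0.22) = -1.55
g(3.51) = 731.47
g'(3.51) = 80484.51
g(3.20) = 16.65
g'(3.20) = 65.40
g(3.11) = 12.08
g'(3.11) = 39.52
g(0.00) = 0.11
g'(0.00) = -0.88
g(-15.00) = 7.88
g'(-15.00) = -0.65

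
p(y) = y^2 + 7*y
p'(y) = 2*y + 7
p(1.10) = 8.91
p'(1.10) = 9.20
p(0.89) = 7.02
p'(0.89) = 8.78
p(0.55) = 4.15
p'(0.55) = 8.10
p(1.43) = 12.05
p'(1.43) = 9.86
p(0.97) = 7.73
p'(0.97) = 8.94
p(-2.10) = -10.29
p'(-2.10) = 2.80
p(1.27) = 10.50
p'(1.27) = 9.54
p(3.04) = 30.52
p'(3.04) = 13.08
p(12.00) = 228.00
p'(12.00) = 31.00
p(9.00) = 144.00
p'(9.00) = 25.00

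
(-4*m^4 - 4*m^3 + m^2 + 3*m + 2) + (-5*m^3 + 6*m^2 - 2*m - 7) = -4*m^4 - 9*m^3 + 7*m^2 + m - 5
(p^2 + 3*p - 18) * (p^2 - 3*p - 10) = p^4 - 37*p^2 + 24*p + 180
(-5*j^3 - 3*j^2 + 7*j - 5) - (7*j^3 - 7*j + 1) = -12*j^3 - 3*j^2 + 14*j - 6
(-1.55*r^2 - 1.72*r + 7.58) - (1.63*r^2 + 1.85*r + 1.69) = -3.18*r^2 - 3.57*r + 5.89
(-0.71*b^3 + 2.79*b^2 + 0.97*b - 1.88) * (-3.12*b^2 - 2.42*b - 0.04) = 2.2152*b^5 - 6.9866*b^4 - 9.7498*b^3 + 3.4066*b^2 + 4.5108*b + 0.0752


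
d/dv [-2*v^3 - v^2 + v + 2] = -6*v^2 - 2*v + 1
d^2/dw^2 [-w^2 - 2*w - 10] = -2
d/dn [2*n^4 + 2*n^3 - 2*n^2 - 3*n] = 8*n^3 + 6*n^2 - 4*n - 3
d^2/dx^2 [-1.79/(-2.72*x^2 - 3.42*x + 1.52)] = (-26.486272*x^2 - 33.302592*x + 1.79*(5.44*x + 3.42)*(10.88*x + 6.84) + 14.801152)/(2.72*x^2 + 3.42*x - 1.52)^3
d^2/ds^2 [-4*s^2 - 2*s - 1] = -8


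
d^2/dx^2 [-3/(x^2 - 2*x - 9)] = 6*(-x^2 + 2*x + 4*(x - 1)^2 + 9)/(-x^2 + 2*x + 9)^3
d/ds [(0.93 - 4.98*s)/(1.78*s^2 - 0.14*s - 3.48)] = (8.8644*s^2 - 3.3108*s + 17.4606)/(3.1684*s^4 - 0.4984*s^3 - 12.3692*s^2 + 0.9744*s + 12.1104)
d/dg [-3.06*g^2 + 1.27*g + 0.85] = 1.27 - 6.12*g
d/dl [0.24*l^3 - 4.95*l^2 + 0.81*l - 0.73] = 0.72*l^2 - 9.9*l + 0.81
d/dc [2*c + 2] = 2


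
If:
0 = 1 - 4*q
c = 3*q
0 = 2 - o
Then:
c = 3/4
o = 2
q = 1/4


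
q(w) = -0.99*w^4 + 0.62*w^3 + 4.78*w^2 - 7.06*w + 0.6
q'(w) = -3.96*w^3 + 1.86*w^2 + 9.56*w - 7.06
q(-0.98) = 10.61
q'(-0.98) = -10.92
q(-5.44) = -786.37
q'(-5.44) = 633.49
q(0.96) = -2.06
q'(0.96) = 0.33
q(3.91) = -148.25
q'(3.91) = -177.96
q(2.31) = -10.75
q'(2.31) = -23.86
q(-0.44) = 4.54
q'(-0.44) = -10.57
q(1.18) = -1.98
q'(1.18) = 0.30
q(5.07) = -485.66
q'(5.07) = -426.86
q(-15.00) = -51029.25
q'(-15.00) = 13633.04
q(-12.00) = -20826.36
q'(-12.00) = 6988.94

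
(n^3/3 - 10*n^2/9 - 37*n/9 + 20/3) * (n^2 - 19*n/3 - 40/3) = n^5/3 - 29*n^4/9 - 41*n^3/27 + 1283*n^2/27 + 340*n/27 - 800/9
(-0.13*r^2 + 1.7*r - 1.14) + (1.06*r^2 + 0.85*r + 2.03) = 0.93*r^2 + 2.55*r + 0.89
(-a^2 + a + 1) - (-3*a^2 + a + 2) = 2*a^2 - 1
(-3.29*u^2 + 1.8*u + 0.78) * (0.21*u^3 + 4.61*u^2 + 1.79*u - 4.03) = -0.6909*u^5 - 14.7889*u^4 + 2.5727*u^3 + 20.0765*u^2 - 5.8578*u - 3.1434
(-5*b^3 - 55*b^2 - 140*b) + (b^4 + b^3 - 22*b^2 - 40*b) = b^4 - 4*b^3 - 77*b^2 - 180*b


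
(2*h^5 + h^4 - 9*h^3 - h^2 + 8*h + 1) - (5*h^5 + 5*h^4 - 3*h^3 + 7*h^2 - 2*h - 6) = -3*h^5 - 4*h^4 - 6*h^3 - 8*h^2 + 10*h + 7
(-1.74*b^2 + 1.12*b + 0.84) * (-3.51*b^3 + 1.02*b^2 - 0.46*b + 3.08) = 6.1074*b^5 - 5.706*b^4 - 1.0056*b^3 - 5.0176*b^2 + 3.0632*b + 2.5872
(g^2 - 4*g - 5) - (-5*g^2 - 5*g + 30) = 6*g^2 + g - 35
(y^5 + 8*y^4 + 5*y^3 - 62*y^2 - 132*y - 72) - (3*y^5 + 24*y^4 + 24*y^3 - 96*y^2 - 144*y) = -2*y^5 - 16*y^4 - 19*y^3 + 34*y^2 + 12*y - 72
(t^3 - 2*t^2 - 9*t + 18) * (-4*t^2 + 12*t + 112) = -4*t^5 + 20*t^4 + 124*t^3 - 404*t^2 - 792*t + 2016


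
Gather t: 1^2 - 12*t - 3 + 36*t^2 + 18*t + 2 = 36*t^2 + 6*t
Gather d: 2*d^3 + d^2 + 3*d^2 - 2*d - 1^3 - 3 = 2*d^3 + 4*d^2 - 2*d - 4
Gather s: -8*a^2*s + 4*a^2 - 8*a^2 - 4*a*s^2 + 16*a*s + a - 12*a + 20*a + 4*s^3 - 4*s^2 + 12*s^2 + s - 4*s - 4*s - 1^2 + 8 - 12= -4*a^2 + 9*a + 4*s^3 + s^2*(8 - 4*a) + s*(-8*a^2 + 16*a - 7) - 5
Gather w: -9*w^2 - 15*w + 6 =-9*w^2 - 15*w + 6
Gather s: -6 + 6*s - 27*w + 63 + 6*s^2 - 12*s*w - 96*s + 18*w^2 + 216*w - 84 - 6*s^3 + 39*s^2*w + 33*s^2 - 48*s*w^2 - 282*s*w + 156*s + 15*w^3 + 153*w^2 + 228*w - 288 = -6*s^3 + s^2*(39*w + 39) + s*(-48*w^2 - 294*w + 66) + 15*w^3 + 171*w^2 + 417*w - 315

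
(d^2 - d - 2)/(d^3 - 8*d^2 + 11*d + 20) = (d - 2)/(d^2 - 9*d + 20)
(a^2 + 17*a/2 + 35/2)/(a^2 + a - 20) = (a + 7/2)/(a - 4)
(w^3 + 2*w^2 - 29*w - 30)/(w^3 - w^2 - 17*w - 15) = (w + 6)/(w + 3)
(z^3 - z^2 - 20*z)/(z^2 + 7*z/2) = 2*(z^2 - z - 20)/(2*z + 7)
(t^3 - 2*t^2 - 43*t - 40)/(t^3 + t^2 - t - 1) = (t^2 - 3*t - 40)/(t^2 - 1)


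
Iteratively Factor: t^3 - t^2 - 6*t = (t - 3)*(t^2 + 2*t) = t*(t - 3)*(t + 2)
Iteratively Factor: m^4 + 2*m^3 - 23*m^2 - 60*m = (m + 4)*(m^3 - 2*m^2 - 15*m) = m*(m + 4)*(m^2 - 2*m - 15) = m*(m + 3)*(m + 4)*(m - 5)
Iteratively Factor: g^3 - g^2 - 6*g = (g)*(g^2 - g - 6) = g*(g - 3)*(g + 2)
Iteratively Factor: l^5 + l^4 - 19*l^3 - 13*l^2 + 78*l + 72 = (l - 3)*(l^4 + 4*l^3 - 7*l^2 - 34*l - 24) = (l - 3)*(l + 2)*(l^3 + 2*l^2 - 11*l - 12) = (l - 3)*(l + 1)*(l + 2)*(l^2 + l - 12) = (l - 3)^2*(l + 1)*(l + 2)*(l + 4)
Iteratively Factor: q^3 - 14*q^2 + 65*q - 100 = (q - 5)*(q^2 - 9*q + 20) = (q - 5)*(q - 4)*(q - 5)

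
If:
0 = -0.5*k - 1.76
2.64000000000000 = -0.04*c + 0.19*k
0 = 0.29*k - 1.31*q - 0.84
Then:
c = -82.72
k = -3.52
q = -1.42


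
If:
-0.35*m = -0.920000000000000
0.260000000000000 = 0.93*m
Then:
No Solution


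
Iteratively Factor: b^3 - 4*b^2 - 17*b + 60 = (b - 3)*(b^2 - b - 20) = (b - 3)*(b + 4)*(b - 5)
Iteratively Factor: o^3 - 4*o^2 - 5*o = (o - 5)*(o^2 + o) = o*(o - 5)*(o + 1)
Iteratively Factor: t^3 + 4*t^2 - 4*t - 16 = (t - 2)*(t^2 + 6*t + 8) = (t - 2)*(t + 4)*(t + 2)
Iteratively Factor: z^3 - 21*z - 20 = (z + 1)*(z^2 - z - 20) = (z + 1)*(z + 4)*(z - 5)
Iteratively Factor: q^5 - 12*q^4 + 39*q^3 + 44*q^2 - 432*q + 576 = (q + 3)*(q^4 - 15*q^3 + 84*q^2 - 208*q + 192) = (q - 4)*(q + 3)*(q^3 - 11*q^2 + 40*q - 48) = (q - 4)^2*(q + 3)*(q^2 - 7*q + 12) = (q - 4)^3*(q + 3)*(q - 3)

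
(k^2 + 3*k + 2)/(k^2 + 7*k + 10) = (k + 1)/(k + 5)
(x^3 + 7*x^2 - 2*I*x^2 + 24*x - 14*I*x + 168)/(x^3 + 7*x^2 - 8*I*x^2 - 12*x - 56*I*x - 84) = (x + 4*I)/(x - 2*I)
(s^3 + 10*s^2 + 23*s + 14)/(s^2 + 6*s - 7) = (s^2 + 3*s + 2)/(s - 1)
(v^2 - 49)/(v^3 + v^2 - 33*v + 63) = (v - 7)/(v^2 - 6*v + 9)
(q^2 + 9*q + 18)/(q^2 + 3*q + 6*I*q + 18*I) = (q + 6)/(q + 6*I)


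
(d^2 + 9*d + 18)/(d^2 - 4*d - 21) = (d + 6)/(d - 7)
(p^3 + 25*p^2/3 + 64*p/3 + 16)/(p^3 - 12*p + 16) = (p^2 + 13*p/3 + 4)/(p^2 - 4*p + 4)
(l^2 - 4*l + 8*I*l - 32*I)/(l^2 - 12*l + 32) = (l + 8*I)/(l - 8)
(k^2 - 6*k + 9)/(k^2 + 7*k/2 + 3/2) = 2*(k^2 - 6*k + 9)/(2*k^2 + 7*k + 3)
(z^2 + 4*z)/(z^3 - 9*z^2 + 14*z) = (z + 4)/(z^2 - 9*z + 14)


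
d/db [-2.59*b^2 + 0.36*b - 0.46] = 0.36 - 5.18*b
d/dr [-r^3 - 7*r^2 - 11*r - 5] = -3*r^2 - 14*r - 11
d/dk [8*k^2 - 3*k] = 16*k - 3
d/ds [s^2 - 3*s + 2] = 2*s - 3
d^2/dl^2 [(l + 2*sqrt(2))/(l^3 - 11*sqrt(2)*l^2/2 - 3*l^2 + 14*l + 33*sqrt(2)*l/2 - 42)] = 4*((l + 2*sqrt(2))*(6*l^2 - 22*sqrt(2)*l - 12*l + 28 + 33*sqrt(2))^2 + (-6*l^2 + 12*l + 22*sqrt(2)*l + (l + 2*sqrt(2))*(-6*l + 6 + 11*sqrt(2)) - 33*sqrt(2) - 28)*(2*l^3 - 11*sqrt(2)*l^2 - 6*l^2 + 28*l + 33*sqrt(2)*l - 84))/(2*l^3 - 11*sqrt(2)*l^2 - 6*l^2 + 28*l + 33*sqrt(2)*l - 84)^3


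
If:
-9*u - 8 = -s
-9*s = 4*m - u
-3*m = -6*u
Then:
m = -18/11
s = 7/11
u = -9/11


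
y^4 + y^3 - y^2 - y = y*(y - 1)*(y + 1)^2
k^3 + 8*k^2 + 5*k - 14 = (k - 1)*(k + 2)*(k + 7)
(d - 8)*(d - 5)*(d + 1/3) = d^3 - 38*d^2/3 + 107*d/3 + 40/3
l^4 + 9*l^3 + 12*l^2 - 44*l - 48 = (l - 2)*(l + 1)*(l + 4)*(l + 6)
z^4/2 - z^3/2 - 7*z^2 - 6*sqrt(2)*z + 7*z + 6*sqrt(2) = (z/2 + sqrt(2))*(z - 1)*(z - 3*sqrt(2))*(z + sqrt(2))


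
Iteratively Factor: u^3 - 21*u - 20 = (u + 1)*(u^2 - u - 20) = (u - 5)*(u + 1)*(u + 4)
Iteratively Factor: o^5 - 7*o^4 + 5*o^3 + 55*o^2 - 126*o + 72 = (o - 1)*(o^4 - 6*o^3 - o^2 + 54*o - 72) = (o - 1)*(o + 3)*(o^3 - 9*o^2 + 26*o - 24) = (o - 3)*(o - 1)*(o + 3)*(o^2 - 6*o + 8) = (o - 4)*(o - 3)*(o - 1)*(o + 3)*(o - 2)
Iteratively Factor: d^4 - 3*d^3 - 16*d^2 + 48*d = (d - 3)*(d^3 - 16*d) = (d - 4)*(d - 3)*(d^2 + 4*d) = d*(d - 4)*(d - 3)*(d + 4)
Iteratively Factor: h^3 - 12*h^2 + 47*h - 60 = (h - 3)*(h^2 - 9*h + 20) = (h - 4)*(h - 3)*(h - 5)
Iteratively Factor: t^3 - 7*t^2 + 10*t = (t)*(t^2 - 7*t + 10) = t*(t - 2)*(t - 5)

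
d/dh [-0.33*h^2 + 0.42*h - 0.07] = 0.42 - 0.66*h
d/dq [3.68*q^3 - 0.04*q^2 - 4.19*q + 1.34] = 11.04*q^2 - 0.08*q - 4.19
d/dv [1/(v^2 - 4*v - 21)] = 2*(2 - v)/(-v^2 + 4*v + 21)^2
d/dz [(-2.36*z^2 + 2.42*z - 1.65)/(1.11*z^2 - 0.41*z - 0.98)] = (-1.7186*z^2 + 8.2886*z - 3.0481)/(1.2321*z^4 - 0.9102*z^3 - 2.0075*z^2 + 0.8036*z + 0.9604)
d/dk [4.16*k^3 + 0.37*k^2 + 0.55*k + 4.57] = 12.48*k^2 + 0.74*k + 0.55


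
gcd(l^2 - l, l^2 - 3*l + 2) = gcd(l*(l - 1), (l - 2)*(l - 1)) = l - 1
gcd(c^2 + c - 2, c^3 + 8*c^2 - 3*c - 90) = 1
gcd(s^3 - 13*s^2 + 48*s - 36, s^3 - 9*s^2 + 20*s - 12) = s^2 - 7*s + 6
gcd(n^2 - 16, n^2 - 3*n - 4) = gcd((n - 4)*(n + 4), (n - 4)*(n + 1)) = n - 4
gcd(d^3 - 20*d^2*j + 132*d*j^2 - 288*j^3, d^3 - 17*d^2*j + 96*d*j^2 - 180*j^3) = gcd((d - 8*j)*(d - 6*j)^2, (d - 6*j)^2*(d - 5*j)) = d^2 - 12*d*j + 36*j^2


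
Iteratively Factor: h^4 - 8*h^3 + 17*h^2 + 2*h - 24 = (h - 4)*(h^3 - 4*h^2 + h + 6) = (h - 4)*(h - 3)*(h^2 - h - 2) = (h - 4)*(h - 3)*(h + 1)*(h - 2)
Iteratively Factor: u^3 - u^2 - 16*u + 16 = (u + 4)*(u^2 - 5*u + 4) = (u - 4)*(u + 4)*(u - 1)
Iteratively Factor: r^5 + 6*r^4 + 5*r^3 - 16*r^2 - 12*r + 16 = (r - 1)*(r^4 + 7*r^3 + 12*r^2 - 4*r - 16) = (r - 1)*(r + 4)*(r^3 + 3*r^2 - 4) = (r - 1)^2*(r + 4)*(r^2 + 4*r + 4) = (r - 1)^2*(r + 2)*(r + 4)*(r + 2)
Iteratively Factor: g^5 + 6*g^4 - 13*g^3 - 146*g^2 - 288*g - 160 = (g + 1)*(g^4 + 5*g^3 - 18*g^2 - 128*g - 160) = (g + 1)*(g + 4)*(g^3 + g^2 - 22*g - 40) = (g + 1)*(g + 2)*(g + 4)*(g^2 - g - 20) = (g + 1)*(g + 2)*(g + 4)^2*(g - 5)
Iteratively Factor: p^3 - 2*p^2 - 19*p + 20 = (p + 4)*(p^2 - 6*p + 5) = (p - 5)*(p + 4)*(p - 1)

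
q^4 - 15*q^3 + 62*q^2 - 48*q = q*(q - 8)*(q - 6)*(q - 1)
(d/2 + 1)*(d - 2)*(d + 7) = d^3/2 + 7*d^2/2 - 2*d - 14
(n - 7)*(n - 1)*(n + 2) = n^3 - 6*n^2 - 9*n + 14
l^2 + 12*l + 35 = (l + 5)*(l + 7)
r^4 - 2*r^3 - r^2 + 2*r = r*(r - 2)*(r - 1)*(r + 1)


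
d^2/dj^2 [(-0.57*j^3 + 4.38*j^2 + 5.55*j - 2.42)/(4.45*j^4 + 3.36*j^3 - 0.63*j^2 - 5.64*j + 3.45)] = (-22.5748500000001*j^9 + 520.4097*j^8 + 1702.19709*j^7 + 290.056964000001*j^6 + 661.434642000001*j^5 - 477.004572000002*j^4 - 1945.14954*j^3 + 66.8721599999999*j^2 + 148.394376*j + 155.771496)/(88.121125*j^12 + 199.6092*j^11 + 113.289435*j^10 - 353.643804*j^9 - 317.058534*j^8 + 217.35756*j^7 + 554.855535*j^6 - 249.42114*j^5 - 289.387134*j^4 + 14.122296*j^3 + 306.733635*j^2 - 201.3903*j + 41.063625)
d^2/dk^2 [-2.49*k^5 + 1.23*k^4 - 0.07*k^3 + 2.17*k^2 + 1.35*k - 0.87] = -49.8*k^3 + 14.76*k^2 - 0.42*k + 4.34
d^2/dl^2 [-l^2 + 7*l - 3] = -2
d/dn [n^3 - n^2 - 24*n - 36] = 3*n^2 - 2*n - 24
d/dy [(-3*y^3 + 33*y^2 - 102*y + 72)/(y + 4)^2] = 3*(-y^3 - 12*y^2 + 122*y - 184)/(y^3 + 12*y^2 + 48*y + 64)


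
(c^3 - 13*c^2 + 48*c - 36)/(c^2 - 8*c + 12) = (c^2 - 7*c + 6)/(c - 2)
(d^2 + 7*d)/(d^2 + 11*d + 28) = d/(d + 4)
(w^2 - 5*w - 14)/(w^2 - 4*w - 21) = (w + 2)/(w + 3)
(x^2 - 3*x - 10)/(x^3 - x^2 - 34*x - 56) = (x - 5)/(x^2 - 3*x - 28)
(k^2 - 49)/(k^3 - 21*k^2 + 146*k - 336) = (k + 7)/(k^2 - 14*k + 48)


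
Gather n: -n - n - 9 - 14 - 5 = -2*n - 28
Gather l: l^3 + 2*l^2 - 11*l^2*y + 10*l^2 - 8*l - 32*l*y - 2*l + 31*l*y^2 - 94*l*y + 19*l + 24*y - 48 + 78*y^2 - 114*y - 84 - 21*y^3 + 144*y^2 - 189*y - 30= l^3 + l^2*(12 - 11*y) + l*(31*y^2 - 126*y + 9) - 21*y^3 + 222*y^2 - 279*y - 162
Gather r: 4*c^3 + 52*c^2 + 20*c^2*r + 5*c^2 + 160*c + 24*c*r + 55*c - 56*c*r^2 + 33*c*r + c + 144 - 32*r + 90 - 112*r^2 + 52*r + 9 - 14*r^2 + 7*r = 4*c^3 + 57*c^2 + 216*c + r^2*(-56*c - 126) + r*(20*c^2 + 57*c + 27) + 243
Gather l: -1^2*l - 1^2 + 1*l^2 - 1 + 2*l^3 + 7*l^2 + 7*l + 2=2*l^3 + 8*l^2 + 6*l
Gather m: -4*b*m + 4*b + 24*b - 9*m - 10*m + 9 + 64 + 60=28*b + m*(-4*b - 19) + 133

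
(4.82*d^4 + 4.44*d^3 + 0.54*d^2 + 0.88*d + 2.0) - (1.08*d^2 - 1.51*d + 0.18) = 4.82*d^4 + 4.44*d^3 - 0.54*d^2 + 2.39*d + 1.82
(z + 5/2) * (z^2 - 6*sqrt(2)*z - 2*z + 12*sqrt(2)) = z^3 - 6*sqrt(2)*z^2 + z^2/2 - 5*z - 3*sqrt(2)*z + 30*sqrt(2)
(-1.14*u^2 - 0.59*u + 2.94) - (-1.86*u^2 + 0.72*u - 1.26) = 0.72*u^2 - 1.31*u + 4.2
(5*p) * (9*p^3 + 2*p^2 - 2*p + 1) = 45*p^4 + 10*p^3 - 10*p^2 + 5*p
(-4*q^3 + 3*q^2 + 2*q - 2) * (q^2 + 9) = -4*q^5 + 3*q^4 - 34*q^3 + 25*q^2 + 18*q - 18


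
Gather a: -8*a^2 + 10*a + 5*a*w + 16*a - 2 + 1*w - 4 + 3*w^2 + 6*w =-8*a^2 + a*(5*w + 26) + 3*w^2 + 7*w - 6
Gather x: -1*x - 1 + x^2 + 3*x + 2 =x^2 + 2*x + 1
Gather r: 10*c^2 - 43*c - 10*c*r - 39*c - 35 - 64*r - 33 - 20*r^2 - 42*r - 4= 10*c^2 - 82*c - 20*r^2 + r*(-10*c - 106) - 72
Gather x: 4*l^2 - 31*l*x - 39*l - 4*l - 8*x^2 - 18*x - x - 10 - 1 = 4*l^2 - 43*l - 8*x^2 + x*(-31*l - 19) - 11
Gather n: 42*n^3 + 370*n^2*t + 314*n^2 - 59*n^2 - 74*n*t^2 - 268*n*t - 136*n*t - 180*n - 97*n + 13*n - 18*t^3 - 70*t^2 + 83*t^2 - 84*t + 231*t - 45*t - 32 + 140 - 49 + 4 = 42*n^3 + n^2*(370*t + 255) + n*(-74*t^2 - 404*t - 264) - 18*t^3 + 13*t^2 + 102*t + 63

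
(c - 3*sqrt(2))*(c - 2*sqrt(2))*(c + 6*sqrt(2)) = c^3 + sqrt(2)*c^2 - 48*c + 72*sqrt(2)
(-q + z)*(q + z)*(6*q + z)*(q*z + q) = -6*q^4*z - 6*q^4 - q^3*z^2 - q^3*z + 6*q^2*z^3 + 6*q^2*z^2 + q*z^4 + q*z^3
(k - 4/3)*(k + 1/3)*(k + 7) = k^3 + 6*k^2 - 67*k/9 - 28/9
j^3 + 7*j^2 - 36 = (j - 2)*(j + 3)*(j + 6)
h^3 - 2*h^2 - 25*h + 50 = (h - 5)*(h - 2)*(h + 5)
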